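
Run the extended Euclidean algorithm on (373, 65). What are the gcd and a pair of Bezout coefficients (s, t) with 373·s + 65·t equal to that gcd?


Euclidean algorithm on (373, 65) — divide until remainder is 0:
  373 = 5 · 65 + 48
  65 = 1 · 48 + 17
  48 = 2 · 17 + 14
  17 = 1 · 14 + 3
  14 = 4 · 3 + 2
  3 = 1 · 2 + 1
  2 = 2 · 1 + 0
gcd(373, 65) = 1.
Track Bezout coefficients alongside the remainders: start with r₀ = 373 = a·1 + b·0 (s = 1, t = 0) and r₁ = 65 = a·0 + b·1 (s = 0, t = 1); each new remainder r_{k+1} = r_{k-1} − q_k·r_k inherits s_{k+1} = s_{k-1} − q_k·s_k, t_{k+1} = t_{k-1} − q_k·t_k, so r_k = a·s_k + b·t_k at every step:
  q = 5: r = 48, s = 1 − 5·0 = 1, t = 0 − 5·1 = -5  (check: 373·1 + 65·(-5) = 48)
  q = 1: r = 17, s = 0 − 1·1 = -1, t = 1 − 1·(-5) = 6  (check: 373·(-1) + 65·6 = 17)
  q = 2: r = 14, s = 1 − 2·(-1) = 3, t = -5 − 2·6 = -17  (check: 373·3 + 65·(-17) = 14)
  q = 1: r = 3, s = -1 − 1·3 = -4, t = 6 − 1·(-17) = 23  (check: 373·(-4) + 65·23 = 3)
  q = 4: r = 2, s = 3 − 4·(-4) = 19, t = -17 − 4·23 = -109  (check: 373·19 + 65·(-109) = 2)
  q = 1: r = 1, s = -4 − 1·19 = -23, t = 23 − 1·(-109) = 132  (check: 373·(-23) + 65·132 = 1)
The row with r = 1 (the gcd) gives the Bezout coefficients s = -23, t = 132.
Result: 373 · (-23) + 65 · (132) = 1.

gcd(373, 65) = 1; s = -23, t = 132 (check: 373·(-23) + 65·132 = 1).


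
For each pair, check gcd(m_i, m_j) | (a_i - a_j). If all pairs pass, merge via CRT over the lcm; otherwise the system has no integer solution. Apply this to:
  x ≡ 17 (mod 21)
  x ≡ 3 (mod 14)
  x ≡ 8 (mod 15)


Moduli 21, 14, 15 are not pairwise coprime, so CRT works modulo lcm(m_i) when all pairwise compatibility conditions hold.
Pairwise compatibility: gcd(m_i, m_j) must divide a_i - a_j for every pair.
Merge one congruence at a time:
  Start: x ≡ 17 (mod 21).
  Combine with x ≡ 3 (mod 14): gcd(21, 14) = 7; 3 - 17 = -14, which IS divisible by 7, so compatible.
    Write x = 17 + 21·t and substitute into x ≡ 3 (mod 14): 21·t ≡ 3 − 17 = -14 (mod 14).
    Divide the congruence (and modulus) by g = 7: 3·t ≡ -2 (mod 2).
    Reduce coefficients mod 2: 1·t ≡ 0 (mod 2).
    So t ≡ 0 (mod 2).
    Then x = 17 + 21·0 = 17, valid modulo lcm(21, 14) = 42: x ≡ 17 (mod 42).
  Combine with x ≡ 8 (mod 15): gcd(42, 15) = 3; 8 - 17 = -9, which IS divisible by 3, so compatible.
    Write x = 17 + 42·t and substitute into x ≡ 8 (mod 15): 42·t ≡ 8 − 17 = -9 (mod 15).
    Divide the congruence (and modulus) by g = 3: 14·t ≡ -3 (mod 5).
    Reduce coefficients mod 5: 4·t ≡ 2 (mod 5).
    The inverse of 4 mod 5 is 4 (since 4·4 = 16 = 3·5 + 1), so t ≡ 4·2 = 8 ≡ 3 (mod 5).
    Then x = 17 + 42·3 = 143, valid modulo lcm(42, 15) = 210: x ≡ 143 (mod 210).
Verify: 143 mod 21 = 17, 143 mod 14 = 3, 143 mod 15 = 8.

x ≡ 143 (mod 210).


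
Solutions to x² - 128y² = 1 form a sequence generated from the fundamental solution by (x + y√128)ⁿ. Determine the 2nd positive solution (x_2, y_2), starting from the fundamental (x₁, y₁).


Step 1: Find the fundamental solution (x₁, y₁) of x² - 128y² = 1.
  Expand √128 as a continued fraction. a₀ = ⌊√128⌋ = 11; iterate m_{k+1} = d_k·a_k − m_k, d_{k+1} = (128 − m_{k+1}²)/d_k, a_{k+1} = ⌊(a₀ + m_{k+1})/d_{k+1}⌋ (starting m₀ = 0, d₀ = 1), with convergents p_k = a_k·p_{k-1} + p_{k-2}, q_k = a_k·q_{k-1} + q_{k-2} (p₋₁ = 1, q₋₁ = 0):
  k = 0: a₀ = 11; p₀/q₀ = 11/1; p₀² − 128·q₀² = 121 − 128 = -7.
  k = 1: m = 11, d = 7, a = ⌊(11 + 11)/7⌋ = 3; p/q = (3·11 + 1)/(3·1 + 0) = 34/3; p² − 128·q² = 1156 − 1152 = 4.
  k = 2: m = 10, d = 4, a = ⌊(11 + 10)/4⌋ = 5; p/q = (5·34 + 11)/(5·3 + 1) = 181/16; p² − 128·q² = 32761 − 32768 = -7.
  k = 3: m = 10, d = 7, a = ⌊(11 + 10)/7⌋ = 3; p/q = (3·181 + 34)/(3·16 + 3) = 577/51; p² − 128·q² = 332929 − 332928 = 1.
  The first convergent with p² − 128·q² = 1 gives the fundamental solution (x₁, y₁) = (577, 51).
Step 2: Apply the recurrence (x_{n+1}, y_{n+1}) = (x₁x_n + 128y₁y_n, x₁y_n + y₁x_n) repeatedly.
  From (x_1, y_1) = (577, 51): x_2 = 577·577 + 128·51·51 = 665857; y_2 = 577·51 + 51·577 = 58854.
Step 3: Verify x_2² - 128·y_2² = 443365544449 - 443365544448 = 1 (should be 1). ✓

(x_1, y_1) = (577, 51); (x_2, y_2) = (665857, 58854).


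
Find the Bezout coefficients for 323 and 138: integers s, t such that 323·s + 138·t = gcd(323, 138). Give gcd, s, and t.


Euclidean algorithm on (323, 138) — divide until remainder is 0:
  323 = 2 · 138 + 47
  138 = 2 · 47 + 44
  47 = 1 · 44 + 3
  44 = 14 · 3 + 2
  3 = 1 · 2 + 1
  2 = 2 · 1 + 0
gcd(323, 138) = 1.
Track Bezout coefficients alongside the remainders: start with r₀ = 323 = a·1 + b·0 (s = 1, t = 0) and r₁ = 138 = a·0 + b·1 (s = 0, t = 1); each new remainder r_{k+1} = r_{k-1} − q_k·r_k inherits s_{k+1} = s_{k-1} − q_k·s_k, t_{k+1} = t_{k-1} − q_k·t_k, so r_k = a·s_k + b·t_k at every step:
  q = 2: r = 47, s = 1 − 2·0 = 1, t = 0 − 2·1 = -2  (check: 323·1 + 138·(-2) = 47)
  q = 2: r = 44, s = 0 − 2·1 = -2, t = 1 − 2·(-2) = 5  (check: 323·(-2) + 138·5 = 44)
  q = 1: r = 3, s = 1 − 1·(-2) = 3, t = -2 − 1·5 = -7  (check: 323·3 + 138·(-7) = 3)
  q = 14: r = 2, s = -2 − 14·3 = -44, t = 5 − 14·(-7) = 103  (check: 323·(-44) + 138·103 = 2)
  q = 1: r = 1, s = 3 − 1·(-44) = 47, t = -7 − 1·103 = -110  (check: 323·47 + 138·(-110) = 1)
The row with r = 1 (the gcd) gives the Bezout coefficients s = 47, t = -110.
Result: 323 · (47) + 138 · (-110) = 1.

gcd(323, 138) = 1; s = 47, t = -110 (check: 323·47 + 138·(-110) = 1).


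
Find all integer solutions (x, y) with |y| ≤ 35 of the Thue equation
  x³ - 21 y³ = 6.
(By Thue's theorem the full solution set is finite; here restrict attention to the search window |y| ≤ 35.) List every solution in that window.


The equation is x³ - 21y³ = 6. For fixed y, x³ = 21·y³ + 6, so a solution requires the RHS to be a perfect cube.
Strategy: iterate y from -35 to 35, compute RHS = 21·y³ + 6, and check whether it is a (positive or negative) perfect cube.
Check small values of y:
  y = 0: RHS = 6 is not a perfect cube.
  y = 1: RHS = 27 = (3)³ ⇒ x = 3 works.
  y = -1: RHS = -15 is not a perfect cube.
  y = 2: RHS = 174 is not a perfect cube.
  y = -2: RHS = -162 is not a perfect cube.
  y = 3: RHS = 573 is not a perfect cube.
  y = -3: RHS = -561 is not a perfect cube.
Continuing the search up to |y| = 35 finds no further solutions beyond those listed.
Collected solutions: (3, 1).

Solutions (with |y| ≤ 35): (3, 1).


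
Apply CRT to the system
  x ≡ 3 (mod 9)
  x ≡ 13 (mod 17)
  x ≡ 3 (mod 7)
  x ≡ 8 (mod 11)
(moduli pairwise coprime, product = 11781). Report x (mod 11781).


Product of moduli M = 9 · 17 · 7 · 11 = 11781.
Merge one congruence at a time:
  Start: x ≡ 3 (mod 9).
  Combine with x ≡ 13 (mod 17); new modulus lcm = 153.
    Write x = 3 + 9·t and substitute into x ≡ 13 (mod 17): 9·t ≡ 13 − 3 = 10 (mod 17).
    The inverse of 9 mod 17 is 2 (since 9·2 = 18 = 1·17 + 1), so t ≡ 2·10 = 20 ≡ 3 (mod 17).
    Then x = 3 + 9·3 = 30, valid modulo lcm(9, 17) = 153: x ≡ 30 (mod 153).
  Combine with x ≡ 3 (mod 7); new modulus lcm = 1071.
    Write x = 30 + 153·t and substitute into x ≡ 3 (mod 7): 153·t ≡ 3 − 30 = -27 (mod 7).
    Reduce coefficients mod 7: 6·t ≡ 1 (mod 7).
    The inverse of 6 mod 7 is 6 (since 6·6 = 36 = 5·7 + 1), so t ≡ 6·1 = 6 ≡ 6 (mod 7).
    Then x = 30 + 153·6 = 948, valid modulo lcm(153, 7) = 1071: x ≡ 948 (mod 1071).
  Combine with x ≡ 8 (mod 11); new modulus lcm = 11781.
    Write x = 948 + 1071·t and substitute into x ≡ 8 (mod 11): 1071·t ≡ 8 − 948 = -940 (mod 11).
    Reduce coefficients mod 11: 4·t ≡ 6 (mod 11).
    The inverse of 4 mod 11 is 3 (since 4·3 = 12 = 1·11 + 1), so t ≡ 3·6 = 18 ≡ 7 (mod 11).
    Then x = 948 + 1071·7 = 8445, valid modulo lcm(1071, 11) = 11781: x ≡ 8445 (mod 11781).
Verify against each original: 8445 mod 9 = 3, 8445 mod 17 = 13, 8445 mod 7 = 3, 8445 mod 11 = 8.

x ≡ 8445 (mod 11781).


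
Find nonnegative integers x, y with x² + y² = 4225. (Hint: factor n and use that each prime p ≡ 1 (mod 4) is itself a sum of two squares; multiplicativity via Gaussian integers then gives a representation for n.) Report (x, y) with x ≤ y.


Step 1: Factor n = 4225 = 5^2 · 13^2.
Step 2: Check the mod-4 condition on each prime factor: 5 ≡ 1 (mod 4), exponent 2; 13 ≡ 1 (mod 4), exponent 2.
All primes ≡ 3 (mod 4) appear to even exponent (or don't appear), so by the two-squares theorem n IS expressible as a sum of two squares.
Step 3: Build a representation. Group n = k² · m with k = 5 and m = 13 · 13 = 169 (a product of primes ≡ 1 (mod 4)); a representation of m scales to one of n via (k·x)² + (k·y)² = k²(x² + y²). Each prime p ≡ 1 (mod 4) is itself a sum of two squares; find a² by testing p − a² for a perfect square:
  13: 13 − 1² = 12, 13 − 2² = 9 = 3² ⇒ 13 = 2² + 3².
  Combine using the Brahmagupta–Fibonacci identity (a² + b²)(c² + d²) = (ac − bd)² + (ad + bc)² = (ac + bd)² + (ad − bc)²:
  13 · 13 = 169: from (2² + 3²)(2² + 3²), take (2·2 − 3·3, 2·3 + 3·2) = (4 − 9, 6 + 6) = (-5, 12); dropping signs (only squares matter) gives (5, 12); check 5² + 12² = 25 + 144 = 169 ✓.
  Scale by k = 5: (5·5, 5·12) = (25, 60).
Step 4: Order so x ≤ y and verify: 25² + 60² = 625 + 3600 = 4225 = n. ✓

n = 4225 = 25² + 60² (one valid representation with x ≤ y).


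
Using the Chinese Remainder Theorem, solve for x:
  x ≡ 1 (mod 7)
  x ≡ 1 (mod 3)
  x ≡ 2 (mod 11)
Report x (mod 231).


Moduli 7, 3, 11 are pairwise coprime; by CRT there is a unique solution modulo M = 7 · 3 · 11 = 231.
Solve pairwise, accumulating the modulus:
  Start with x ≡ 1 (mod 7).
  Combine with x ≡ 1 (mod 3): since gcd(7, 3) = 1, we get a unique residue mod 21.
    Write x = 1 + 7·t and substitute into x ≡ 1 (mod 3): 7·t ≡ 1 − 1 = 0 (mod 3).
    Reduce coefficients mod 3: 1·t ≡ 0 (mod 3).
    So t ≡ 0 (mod 3).
    Then x = 1 + 7·0 = 1, valid modulo lcm(7, 3) = 21: x ≡ 1 (mod 21).
  Combine with x ≡ 2 (mod 11): since gcd(21, 11) = 1, we get a unique residue mod 231.
    Write x = 1 + 21·t and substitute into x ≡ 2 (mod 11): 21·t ≡ 2 − 1 = 1 (mod 11).
    Reduce coefficients mod 11: 10·t ≡ 1 (mod 11).
    The inverse of 10 mod 11 is 10 (since 10·10 = 100 = 9·11 + 1), so t ≡ 10·1 = 10 ≡ 10 (mod 11).
    Then x = 1 + 21·10 = 211, valid modulo lcm(21, 11) = 231: x ≡ 211 (mod 231).
Verify: 211 mod 7 = 1 ✓, 211 mod 3 = 1 ✓, 211 mod 11 = 2 ✓.

x ≡ 211 (mod 231).


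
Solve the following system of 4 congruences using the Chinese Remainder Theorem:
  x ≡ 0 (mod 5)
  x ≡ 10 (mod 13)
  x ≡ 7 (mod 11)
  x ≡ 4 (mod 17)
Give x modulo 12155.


Product of moduli M = 5 · 13 · 11 · 17 = 12155.
Merge one congruence at a time:
  Start: x ≡ 0 (mod 5).
  Combine with x ≡ 10 (mod 13); new modulus lcm = 65.
    Write x = 0 + 5·t and substitute into x ≡ 10 (mod 13): 5·t ≡ 10 − 0 = 10 (mod 13).
    The inverse of 5 mod 13 is 8 (since 5·8 = 40 = 3·13 + 1), so t ≡ 8·10 = 80 ≡ 2 (mod 13).
    Then x = 0 + 5·2 = 10, valid modulo lcm(5, 13) = 65: x ≡ 10 (mod 65).
  Combine with x ≡ 7 (mod 11); new modulus lcm = 715.
    Write x = 10 + 65·t and substitute into x ≡ 7 (mod 11): 65·t ≡ 7 − 10 = -3 (mod 11).
    Reduce coefficients mod 11: 10·t ≡ 8 (mod 11).
    The inverse of 10 mod 11 is 10 (since 10·10 = 100 = 9·11 + 1), so t ≡ 10·8 = 80 ≡ 3 (mod 11).
    Then x = 10 + 65·3 = 205, valid modulo lcm(65, 11) = 715: x ≡ 205 (mod 715).
  Combine with x ≡ 4 (mod 17); new modulus lcm = 12155.
    Write x = 205 + 715·t and substitute into x ≡ 4 (mod 17): 715·t ≡ 4 − 205 = -201 (mod 17).
    Reduce coefficients mod 17: 1·t ≡ 3 (mod 17).
    So t ≡ 3 (mod 17).
    Then x = 205 + 715·3 = 2350, valid modulo lcm(715, 17) = 12155: x ≡ 2350 (mod 12155).
Verify against each original: 2350 mod 5 = 0, 2350 mod 13 = 10, 2350 mod 11 = 7, 2350 mod 17 = 4.

x ≡ 2350 (mod 12155).


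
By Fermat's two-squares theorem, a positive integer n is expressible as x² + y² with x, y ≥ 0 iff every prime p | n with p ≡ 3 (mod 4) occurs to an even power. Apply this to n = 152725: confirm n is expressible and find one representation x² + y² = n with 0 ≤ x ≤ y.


Step 1: Factor n = 152725 = 5^2 · 41 · 149.
Step 2: Check the mod-4 condition on each prime factor: 5 ≡ 1 (mod 4), exponent 2; 41 ≡ 1 (mod 4), exponent 1; 149 ≡ 1 (mod 4), exponent 1.
All primes ≡ 3 (mod 4) appear to even exponent (or don't appear), so by the two-squares theorem n IS expressible as a sum of two squares.
Step 3: Build a representation. Group n = k² · m with k = 5 and m = 41 · 149 = 6109 (a product of primes ≡ 1 (mod 4)); a representation of m scales to one of n via (k·x)² + (k·y)² = k²(x² + y²). Each prime p ≡ 1 (mod 4) is itself a sum of two squares; find a² by testing p − a² for a perfect square:
  41: 41 − 1² = 40, 41 − 2² = 37, 41 − 3² = 32, 41 − 4² = 25 = 5² ⇒ 41 = 4² + 5².
  149: 149 − 1² = 148, 149 − 2² = 145, 149 − 3² = 140, 149 − 4² = 133, 149 − 5² = 124, 149 − 6² = 113, 149 − 7² = 100 = 10² ⇒ 149 = 7² + 10².
  Combine using the Brahmagupta–Fibonacci identity (a² + b²)(c² + d²) = (ac − bd)² + (ad + bc)² = (ac + bd)² + (ad − bc)²:
  41 · 149 = 6109: from (4² + 5²)(7² + 10²), take (4·7 − 5·10, 4·10 + 5·7) = (28 − 50, 40 + 35) = (-22, 75); dropping signs (only squares matter) gives (22, 75); check 22² + 75² = 484 + 5625 = 6109 ✓.
  Scale by k = 5: (5·22, 5·75) = (110, 375).
Step 4: Order so x ≤ y and verify: 110² + 375² = 12100 + 140625 = 152725 = n. ✓

n = 152725 = 110² + 375² (one valid representation with x ≤ y).


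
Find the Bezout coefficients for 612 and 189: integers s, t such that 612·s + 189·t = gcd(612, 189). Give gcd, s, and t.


Euclidean algorithm on (612, 189) — divide until remainder is 0:
  612 = 3 · 189 + 45
  189 = 4 · 45 + 9
  45 = 5 · 9 + 0
gcd(612, 189) = 9.
Track Bezout coefficients alongside the remainders: start with r₀ = 612 = a·1 + b·0 (s = 1, t = 0) and r₁ = 189 = a·0 + b·1 (s = 0, t = 1); each new remainder r_{k+1} = r_{k-1} − q_k·r_k inherits s_{k+1} = s_{k-1} − q_k·s_k, t_{k+1} = t_{k-1} − q_k·t_k, so r_k = a·s_k + b·t_k at every step:
  q = 3: r = 45, s = 1 − 3·0 = 1, t = 0 − 3·1 = -3  (check: 612·1 + 189·(-3) = 45)
  q = 4: r = 9, s = 0 − 4·1 = -4, t = 1 − 4·(-3) = 13  (check: 612·(-4) + 189·13 = 9)
The row with r = 9 (the gcd) gives the Bezout coefficients s = -4, t = 13.
Result: 612 · (-4) + 189 · (13) = 9.

gcd(612, 189) = 9; s = -4, t = 13 (check: 612·(-4) + 189·13 = 9).


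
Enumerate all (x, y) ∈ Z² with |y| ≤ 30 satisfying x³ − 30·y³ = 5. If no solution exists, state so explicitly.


The equation is x³ - 30y³ = 5. For fixed y, x³ = 30·y³ + 5, so a solution requires the RHS to be a perfect cube.
Strategy: iterate y from -30 to 30, compute RHS = 30·y³ + 5, and check whether it is a (positive or negative) perfect cube.
Check small values of y:
  y = 0: RHS = 5 is not a perfect cube.
  y = 1: RHS = 35 is not a perfect cube.
  y = -1: RHS = -25 is not a perfect cube.
  y = 2: RHS = 245 is not a perfect cube.
  y = -2: RHS = -235 is not a perfect cube.
  y = 3: RHS = 815 is not a perfect cube.
  y = -3: RHS = -805 is not a perfect cube.
Continuing the search up to |y| = 30 finds no solutions either.
No (x, y) in the scanned range satisfies the equation.

No integer solutions with |y| ≤ 30.


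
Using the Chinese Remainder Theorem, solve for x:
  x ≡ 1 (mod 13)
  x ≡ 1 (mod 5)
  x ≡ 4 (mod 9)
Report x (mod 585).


Moduli 13, 5, 9 are pairwise coprime; by CRT there is a unique solution modulo M = 13 · 5 · 9 = 585.
Solve pairwise, accumulating the modulus:
  Start with x ≡ 1 (mod 13).
  Combine with x ≡ 1 (mod 5): since gcd(13, 5) = 1, we get a unique residue mod 65.
    Write x = 1 + 13·t and substitute into x ≡ 1 (mod 5): 13·t ≡ 1 − 1 = 0 (mod 5).
    Reduce coefficients mod 5: 3·t ≡ 0 (mod 5).
    The inverse of 3 mod 5 is 2 (since 3·2 = 6 = 1·5 + 1), so t ≡ 2·0 = 0 ≡ 0 (mod 5).
    Then x = 1 + 13·0 = 1, valid modulo lcm(13, 5) = 65: x ≡ 1 (mod 65).
  Combine with x ≡ 4 (mod 9): since gcd(65, 9) = 1, we get a unique residue mod 585.
    Write x = 1 + 65·t and substitute into x ≡ 4 (mod 9): 65·t ≡ 4 − 1 = 3 (mod 9).
    Reduce coefficients mod 9: 2·t ≡ 3 (mod 9).
    The inverse of 2 mod 9 is 5 (since 2·5 = 10 = 1·9 + 1), so t ≡ 5·3 = 15 ≡ 6 (mod 9).
    Then x = 1 + 65·6 = 391, valid modulo lcm(65, 9) = 585: x ≡ 391 (mod 585).
Verify: 391 mod 13 = 1 ✓, 391 mod 5 = 1 ✓, 391 mod 9 = 4 ✓.

x ≡ 391 (mod 585).


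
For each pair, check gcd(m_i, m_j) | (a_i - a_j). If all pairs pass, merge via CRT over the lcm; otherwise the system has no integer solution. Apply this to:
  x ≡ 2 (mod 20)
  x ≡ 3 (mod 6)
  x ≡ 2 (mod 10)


Moduli 20, 6, 10 are not pairwise coprime, so CRT works modulo lcm(m_i) when all pairwise compatibility conditions hold.
Pairwise compatibility: gcd(m_i, m_j) must divide a_i - a_j for every pair.
Merge one congruence at a time:
  Start: x ≡ 2 (mod 20).
  Combine with x ≡ 3 (mod 6): gcd(20, 6) = 2, and 3 - 2 = 1 is NOT divisible by 2.
    ⇒ system is inconsistent (no integer solution).

No solution (the system is inconsistent).


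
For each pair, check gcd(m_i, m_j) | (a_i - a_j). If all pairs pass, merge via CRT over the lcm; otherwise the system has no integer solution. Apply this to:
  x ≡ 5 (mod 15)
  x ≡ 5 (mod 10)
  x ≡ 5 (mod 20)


Moduli 15, 10, 20 are not pairwise coprime, so CRT works modulo lcm(m_i) when all pairwise compatibility conditions hold.
Pairwise compatibility: gcd(m_i, m_j) must divide a_i - a_j for every pair.
Merge one congruence at a time:
  Start: x ≡ 5 (mod 15).
  Combine with x ≡ 5 (mod 10): gcd(15, 10) = 5; 5 - 5 = 0, which IS divisible by 5, so compatible.
    Write x = 5 + 15·t and substitute into x ≡ 5 (mod 10): 15·t ≡ 5 − 5 = 0 (mod 10).
    Divide the congruence (and modulus) by g = 5: 3·t ≡ 0 (mod 2).
    Reduce coefficients mod 2: 1·t ≡ 0 (mod 2).
    So t ≡ 0 (mod 2).
    Then x = 5 + 15·0 = 5, valid modulo lcm(15, 10) = 30: x ≡ 5 (mod 30).
  Combine with x ≡ 5 (mod 20): gcd(30, 20) = 10; 5 - 5 = 0, which IS divisible by 10, so compatible.
    Write x = 5 + 30·t and substitute into x ≡ 5 (mod 20): 30·t ≡ 5 − 5 = 0 (mod 20).
    Divide the congruence (and modulus) by g = 10: 3·t ≡ 0 (mod 2).
    Reduce coefficients mod 2: 1·t ≡ 0 (mod 2).
    So t ≡ 0 (mod 2).
    Then x = 5 + 30·0 = 5, valid modulo lcm(30, 20) = 60: x ≡ 5 (mod 60).
Verify: 5 mod 15 = 5, 5 mod 10 = 5, 5 mod 20 = 5.

x ≡ 5 (mod 60).


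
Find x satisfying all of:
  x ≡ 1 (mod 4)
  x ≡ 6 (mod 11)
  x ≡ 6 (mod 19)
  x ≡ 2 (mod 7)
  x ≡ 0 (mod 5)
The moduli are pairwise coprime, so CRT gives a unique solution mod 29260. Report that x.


Product of moduli M = 4 · 11 · 19 · 7 · 5 = 29260.
Merge one congruence at a time:
  Start: x ≡ 1 (mod 4).
  Combine with x ≡ 6 (mod 11); new modulus lcm = 44.
    Write x = 1 + 4·t and substitute into x ≡ 6 (mod 11): 4·t ≡ 6 − 1 = 5 (mod 11).
    The inverse of 4 mod 11 is 3 (since 4·3 = 12 = 1·11 + 1), so t ≡ 3·5 = 15 ≡ 4 (mod 11).
    Then x = 1 + 4·4 = 17, valid modulo lcm(4, 11) = 44: x ≡ 17 (mod 44).
  Combine with x ≡ 6 (mod 19); new modulus lcm = 836.
    Write x = 17 + 44·t and substitute into x ≡ 6 (mod 19): 44·t ≡ 6 − 17 = -11 (mod 19).
    Reduce coefficients mod 19: 6·t ≡ 8 (mod 19).
    The inverse of 6 mod 19 is 16 (since 6·16 = 96 = 5·19 + 1), so t ≡ 16·8 = 128 ≡ 14 (mod 19).
    Then x = 17 + 44·14 = 633, valid modulo lcm(44, 19) = 836: x ≡ 633 (mod 836).
  Combine with x ≡ 2 (mod 7); new modulus lcm = 5852.
    Write x = 633 + 836·t and substitute into x ≡ 2 (mod 7): 836·t ≡ 2 − 633 = -631 (mod 7).
    Reduce coefficients mod 7: 3·t ≡ 6 (mod 7).
    The inverse of 3 mod 7 is 5 (since 3·5 = 15 = 2·7 + 1), so t ≡ 5·6 = 30 ≡ 2 (mod 7).
    Then x = 633 + 836·2 = 2305, valid modulo lcm(836, 7) = 5852: x ≡ 2305 (mod 5852).
  Combine with x ≡ 0 (mod 5); new modulus lcm = 29260.
    Write x = 2305 + 5852·t and substitute into x ≡ 0 (mod 5): 5852·t ≡ 0 − 2305 = -2305 (mod 5).
    Reduce coefficients mod 5: 2·t ≡ 0 (mod 5).
    The inverse of 2 mod 5 is 3 (since 2·3 = 6 = 1·5 + 1), so t ≡ 3·0 = 0 ≡ 0 (mod 5).
    Then x = 2305 + 5852·0 = 2305, valid modulo lcm(5852, 5) = 29260: x ≡ 2305 (mod 29260).
Verify against each original: 2305 mod 4 = 1, 2305 mod 11 = 6, 2305 mod 19 = 6, 2305 mod 7 = 2, 2305 mod 5 = 0.

x ≡ 2305 (mod 29260).


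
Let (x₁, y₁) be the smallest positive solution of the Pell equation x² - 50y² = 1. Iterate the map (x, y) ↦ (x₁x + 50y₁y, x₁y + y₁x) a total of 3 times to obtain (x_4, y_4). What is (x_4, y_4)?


Step 1: Find the fundamental solution (x₁, y₁) of x² - 50y² = 1.
  Expand √50 as a continued fraction. a₀ = ⌊√50⌋ = 7; iterate m_{k+1} = d_k·a_k − m_k, d_{k+1} = (50 − m_{k+1}²)/d_k, a_{k+1} = ⌊(a₀ + m_{k+1})/d_{k+1}⌋ (starting m₀ = 0, d₀ = 1), with convergents p_k = a_k·p_{k-1} + p_{k-2}, q_k = a_k·q_{k-1} + q_{k-2} (p₋₁ = 1, q₋₁ = 0):
  k = 0: a₀ = 7; p₀/q₀ = 7/1; p₀² − 50·q₀² = 49 − 50 = -1.
  k = 1: m = 7, d = 1, a = ⌊(7 + 7)/1⌋ = 14; p/q = (14·7 + 1)/(14·1 + 0) = 99/14; p² − 50·q² = 9801 − 9800 = 1.
  The first convergent with p² − 50·q² = 1 gives the fundamental solution (x₁, y₁) = (99, 14).
Step 2: Apply the recurrence (x_{n+1}, y_{n+1}) = (x₁x_n + 50y₁y_n, x₁y_n + y₁x_n) repeatedly.
  From (x_1, y_1) = (99, 14): x_2 = 99·99 + 50·14·14 = 19601; y_2 = 99·14 + 14·99 = 2772.
  From (x_2, y_2) = (19601, 2772): x_3 = 99·19601 + 50·14·2772 = 3880899; y_3 = 99·2772 + 14·19601 = 548842.
  From (x_3, y_3) = (3880899, 548842): x_4 = 99·3880899 + 50·14·548842 = 768398401; y_4 = 99·548842 + 14·3880899 = 108667944.
Step 3: Verify x_4² - 50·y_4² = 590436102659356801 - 590436102659356800 = 1 (should be 1). ✓

(x_1, y_1) = (99, 14); (x_4, y_4) = (768398401, 108667944).


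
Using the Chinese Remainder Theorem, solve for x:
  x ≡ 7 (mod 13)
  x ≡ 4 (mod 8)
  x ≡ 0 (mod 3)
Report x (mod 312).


Moduli 13, 8, 3 are pairwise coprime; by CRT there is a unique solution modulo M = 13 · 8 · 3 = 312.
Solve pairwise, accumulating the modulus:
  Start with x ≡ 7 (mod 13).
  Combine with x ≡ 4 (mod 8): since gcd(13, 8) = 1, we get a unique residue mod 104.
    Write x = 7 + 13·t and substitute into x ≡ 4 (mod 8): 13·t ≡ 4 − 7 = -3 (mod 8).
    Reduce coefficients mod 8: 5·t ≡ 5 (mod 8).
    The inverse of 5 mod 8 is 5 (since 5·5 = 25 = 3·8 + 1), so t ≡ 5·5 = 25 ≡ 1 (mod 8).
    Then x = 7 + 13·1 = 20, valid modulo lcm(13, 8) = 104: x ≡ 20 (mod 104).
  Combine with x ≡ 0 (mod 3): since gcd(104, 3) = 1, we get a unique residue mod 312.
    Write x = 20 + 104·t and substitute into x ≡ 0 (mod 3): 104·t ≡ 0 − 20 = -20 (mod 3).
    Reduce coefficients mod 3: 2·t ≡ 1 (mod 3).
    The inverse of 2 mod 3 is 2 (since 2·2 = 4 = 1·3 + 1), so t ≡ 2·1 = 2 ≡ 2 (mod 3).
    Then x = 20 + 104·2 = 228, valid modulo lcm(104, 3) = 312: x ≡ 228 (mod 312).
Verify: 228 mod 13 = 7 ✓, 228 mod 8 = 4 ✓, 228 mod 3 = 0 ✓.

x ≡ 228 (mod 312).


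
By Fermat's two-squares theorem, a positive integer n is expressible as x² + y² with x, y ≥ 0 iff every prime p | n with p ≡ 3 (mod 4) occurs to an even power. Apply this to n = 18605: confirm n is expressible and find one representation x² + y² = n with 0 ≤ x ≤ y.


Step 1: Factor n = 18605 = 5 · 61^2.
Step 2: Check the mod-4 condition on each prime factor: 5 ≡ 1 (mod 4), exponent 1; 61 ≡ 1 (mod 4), exponent 2.
All primes ≡ 3 (mod 4) appear to even exponent (or don't appear), so by the two-squares theorem n IS expressible as a sum of two squares.
Step 3: Build a representation. Here n = 5 · 61 · 61 is a product of primes ≡ 1 (mod 4). Each prime p ≡ 1 (mod 4) is itself a sum of two squares; find a² by testing p − a² for a perfect square:
  5: 5 − 1² = 4 = 2² ⇒ 5 = 1² + 2².
  61: 61 − 1² = 60, 61 − 2² = 57, 61 − 3² = 52, 61 − 4² = 45, 61 − 5² = 36 = 6² ⇒ 61 = 5² + 6².
  Combine using the Brahmagupta–Fibonacci identity (a² + b²)(c² + d²) = (ac − bd)² + (ad + bc)² = (ac + bd)² + (ad − bc)²:
  5 · 61 = 305: from (1² + 2²)(5² + 6²), take (1·5 − 2·6, 1·6 + 2·5) = (5 − 12, 6 + 10) = (-7, 16); dropping signs (only squares matter) gives (7, 16); check 7² + 16² = 49 + 256 = 305 ✓.
  305 · 61 = 18605: from (7² + 16²)(5² + 6²), take (7·5 − 16·6, 7·6 + 16·5) = (35 − 96, 42 + 80) = (-61, 122); dropping signs (only squares matter) gives (61, 122); check 61² + 122² = 3721 + 14884 = 18605 ✓.
Step 4: Order so x ≤ y and verify: 61² + 122² = 3721 + 14884 = 18605 = n. ✓

n = 18605 = 61² + 122² (one valid representation with x ≤ y).


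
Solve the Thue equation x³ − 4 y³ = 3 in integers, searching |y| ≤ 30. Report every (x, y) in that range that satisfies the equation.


The equation is x³ - 4y³ = 3. For fixed y, x³ = 4·y³ + 3, so a solution requires the RHS to be a perfect cube.
Strategy: iterate y from -30 to 30, compute RHS = 4·y³ + 3, and check whether it is a (positive or negative) perfect cube.
Check small values of y:
  y = 0: RHS = 3 is not a perfect cube.
  y = 1: RHS = 7 is not a perfect cube.
  y = -1: RHS = -1 = (-1)³ ⇒ x = -1 works.
  y = 2: RHS = 35 is not a perfect cube.
  y = -2: RHS = -29 is not a perfect cube.
  y = 3: RHS = 111 is not a perfect cube.
  y = -3: RHS = -105 is not a perfect cube.
Continuing the search up to |y| = 30 finds no further solutions beyond those listed.
Collected solutions: (-1, -1).

Solutions (with |y| ≤ 30): (-1, -1).


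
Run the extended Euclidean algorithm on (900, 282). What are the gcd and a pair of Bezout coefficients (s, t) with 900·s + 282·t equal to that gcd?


Euclidean algorithm on (900, 282) — divide until remainder is 0:
  900 = 3 · 282 + 54
  282 = 5 · 54 + 12
  54 = 4 · 12 + 6
  12 = 2 · 6 + 0
gcd(900, 282) = 6.
Track Bezout coefficients alongside the remainders: start with r₀ = 900 = a·1 + b·0 (s = 1, t = 0) and r₁ = 282 = a·0 + b·1 (s = 0, t = 1); each new remainder r_{k+1} = r_{k-1} − q_k·r_k inherits s_{k+1} = s_{k-1} − q_k·s_k, t_{k+1} = t_{k-1} − q_k·t_k, so r_k = a·s_k + b·t_k at every step:
  q = 3: r = 54, s = 1 − 3·0 = 1, t = 0 − 3·1 = -3  (check: 900·1 + 282·(-3) = 54)
  q = 5: r = 12, s = 0 − 5·1 = -5, t = 1 − 5·(-3) = 16  (check: 900·(-5) + 282·16 = 12)
  q = 4: r = 6, s = 1 − 4·(-5) = 21, t = -3 − 4·16 = -67  (check: 900·21 + 282·(-67) = 6)
The row with r = 6 (the gcd) gives the Bezout coefficients s = 21, t = -67.
Result: 900 · (21) + 282 · (-67) = 6.

gcd(900, 282) = 6; s = 21, t = -67 (check: 900·21 + 282·(-67) = 6).


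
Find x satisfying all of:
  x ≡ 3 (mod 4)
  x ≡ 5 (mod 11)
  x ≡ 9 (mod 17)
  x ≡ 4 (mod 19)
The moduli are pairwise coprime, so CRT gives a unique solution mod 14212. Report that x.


Product of moduli M = 4 · 11 · 17 · 19 = 14212.
Merge one congruence at a time:
  Start: x ≡ 3 (mod 4).
  Combine with x ≡ 5 (mod 11); new modulus lcm = 44.
    Write x = 3 + 4·t and substitute into x ≡ 5 (mod 11): 4·t ≡ 5 − 3 = 2 (mod 11).
    The inverse of 4 mod 11 is 3 (since 4·3 = 12 = 1·11 + 1), so t ≡ 3·2 = 6 ≡ 6 (mod 11).
    Then x = 3 + 4·6 = 27, valid modulo lcm(4, 11) = 44: x ≡ 27 (mod 44).
  Combine with x ≡ 9 (mod 17); new modulus lcm = 748.
    Write x = 27 + 44·t and substitute into x ≡ 9 (mod 17): 44·t ≡ 9 − 27 = -18 (mod 17).
    Reduce coefficients mod 17: 10·t ≡ 16 (mod 17).
    The inverse of 10 mod 17 is 12 (since 10·12 = 120 = 7·17 + 1), so t ≡ 12·16 = 192 ≡ 5 (mod 17).
    Then x = 27 + 44·5 = 247, valid modulo lcm(44, 17) = 748: x ≡ 247 (mod 748).
  Combine with x ≡ 4 (mod 19); new modulus lcm = 14212.
    Write x = 247 + 748·t and substitute into x ≡ 4 (mod 19): 748·t ≡ 4 − 247 = -243 (mod 19).
    Reduce coefficients mod 19: 7·t ≡ 4 (mod 19).
    The inverse of 7 mod 19 is 11 (since 7·11 = 77 = 4·19 + 1), so t ≡ 11·4 = 44 ≡ 6 (mod 19).
    Then x = 247 + 748·6 = 4735, valid modulo lcm(748, 19) = 14212: x ≡ 4735 (mod 14212).
Verify against each original: 4735 mod 4 = 3, 4735 mod 11 = 5, 4735 mod 17 = 9, 4735 mod 19 = 4.

x ≡ 4735 (mod 14212).


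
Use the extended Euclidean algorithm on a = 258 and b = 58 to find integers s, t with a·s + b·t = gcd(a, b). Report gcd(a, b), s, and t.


Euclidean algorithm on (258, 58) — divide until remainder is 0:
  258 = 4 · 58 + 26
  58 = 2 · 26 + 6
  26 = 4 · 6 + 2
  6 = 3 · 2 + 0
gcd(258, 58) = 2.
Track Bezout coefficients alongside the remainders: start with r₀ = 258 = a·1 + b·0 (s = 1, t = 0) and r₁ = 58 = a·0 + b·1 (s = 0, t = 1); each new remainder r_{k+1} = r_{k-1} − q_k·r_k inherits s_{k+1} = s_{k-1} − q_k·s_k, t_{k+1} = t_{k-1} − q_k·t_k, so r_k = a·s_k + b·t_k at every step:
  q = 4: r = 26, s = 1 − 4·0 = 1, t = 0 − 4·1 = -4  (check: 258·1 + 58·(-4) = 26)
  q = 2: r = 6, s = 0 − 2·1 = -2, t = 1 − 2·(-4) = 9  (check: 258·(-2) + 58·9 = 6)
  q = 4: r = 2, s = 1 − 4·(-2) = 9, t = -4 − 4·9 = -40  (check: 258·9 + 58·(-40) = 2)
The row with r = 2 (the gcd) gives the Bezout coefficients s = 9, t = -40.
Result: 258 · (9) + 58 · (-40) = 2.

gcd(258, 58) = 2; s = 9, t = -40 (check: 258·9 + 58·(-40) = 2).


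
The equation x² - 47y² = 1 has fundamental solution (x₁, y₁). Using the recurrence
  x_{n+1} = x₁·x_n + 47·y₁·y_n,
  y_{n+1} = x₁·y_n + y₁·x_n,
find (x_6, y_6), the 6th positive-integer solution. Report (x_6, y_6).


Step 1: Find the fundamental solution (x₁, y₁) of x² - 47y² = 1.
  Expand √47 as a continued fraction. a₀ = ⌊√47⌋ = 6; iterate m_{k+1} = d_k·a_k − m_k, d_{k+1} = (47 − m_{k+1}²)/d_k, a_{k+1} = ⌊(a₀ + m_{k+1})/d_{k+1}⌋ (starting m₀ = 0, d₀ = 1), with convergents p_k = a_k·p_{k-1} + p_{k-2}, q_k = a_k·q_{k-1} + q_{k-2} (p₋₁ = 1, q₋₁ = 0):
  k = 0: a₀ = 6; p₀/q₀ = 6/1; p₀² − 47·q₀² = 36 − 47 = -11.
  k = 1: m = 6, d = 11, a = ⌊(6 + 6)/11⌋ = 1; p/q = (1·6 + 1)/(1·1 + 0) = 7/1; p² − 47·q² = 49 − 47 = 2.
  k = 2: m = 5, d = 2, a = ⌊(6 + 5)/2⌋ = 5; p/q = (5·7 + 6)/(5·1 + 1) = 41/6; p² − 47·q² = 1681 − 1692 = -11.
  k = 3: m = 5, d = 11, a = ⌊(6 + 5)/11⌋ = 1; p/q = (1·41 + 7)/(1·6 + 1) = 48/7; p² − 47·q² = 2304 − 2303 = 1.
  The first convergent with p² − 47·q² = 1 gives the fundamental solution (x₁, y₁) = (48, 7).
Step 2: Apply the recurrence (x_{n+1}, y_{n+1}) = (x₁x_n + 47y₁y_n, x₁y_n + y₁x_n) repeatedly.
  From (x_1, y_1) = (48, 7): x_2 = 48·48 + 47·7·7 = 4607; y_2 = 48·7 + 7·48 = 672.
  From (x_2, y_2) = (4607, 672): x_3 = 48·4607 + 47·7·672 = 442224; y_3 = 48·672 + 7·4607 = 64505.
  From (x_3, y_3) = (442224, 64505): x_4 = 48·442224 + 47·7·64505 = 42448897; y_4 = 48·64505 + 7·442224 = 6191808.
  From (x_4, y_4) = (42448897, 6191808): x_5 = 48·42448897 + 47·7·6191808 = 4074651888; y_5 = 48·6191808 + 7·42448897 = 594349063.
  From (x_5, y_5) = (4074651888, 594349063): x_6 = 48·4074651888 + 47·7·594349063 = 391124132351; y_6 = 48·594349063 + 7·4074651888 = 57051318240.
Step 3: Verify x_6² - 47·y_6² = 152978086907322564787201 - 152978086907322564787200 = 1 (should be 1). ✓

(x_1, y_1) = (48, 7); (x_6, y_6) = (391124132351, 57051318240).


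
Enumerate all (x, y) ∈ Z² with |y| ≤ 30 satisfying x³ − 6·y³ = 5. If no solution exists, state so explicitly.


The equation is x³ - 6y³ = 5. For fixed y, x³ = 6·y³ + 5, so a solution requires the RHS to be a perfect cube.
Strategy: iterate y from -30 to 30, compute RHS = 6·y³ + 5, and check whether it is a (positive or negative) perfect cube.
Check small values of y:
  y = 0: RHS = 5 is not a perfect cube.
  y = 1: RHS = 11 is not a perfect cube.
  y = -1: RHS = -1 = (-1)³ ⇒ x = -1 works.
  y = 2: RHS = 53 is not a perfect cube.
  y = -2: RHS = -43 is not a perfect cube.
  y = 3: RHS = 167 is not a perfect cube.
  y = -3: RHS = -157 is not a perfect cube.
Continuing the search up to |y| = 30 finds no further solutions beyond those listed.
Collected solutions: (-1, -1).

Solutions (with |y| ≤ 30): (-1, -1).


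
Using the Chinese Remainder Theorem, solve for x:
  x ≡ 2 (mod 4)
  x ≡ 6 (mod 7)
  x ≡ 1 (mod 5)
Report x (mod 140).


Moduli 4, 7, 5 are pairwise coprime; by CRT there is a unique solution modulo M = 4 · 7 · 5 = 140.
Solve pairwise, accumulating the modulus:
  Start with x ≡ 2 (mod 4).
  Combine with x ≡ 6 (mod 7): since gcd(4, 7) = 1, we get a unique residue mod 28.
    Write x = 2 + 4·t and substitute into x ≡ 6 (mod 7): 4·t ≡ 6 − 2 = 4 (mod 7).
    The inverse of 4 mod 7 is 2 (since 4·2 = 8 = 1·7 + 1), so t ≡ 2·4 = 8 ≡ 1 (mod 7).
    Then x = 2 + 4·1 = 6, valid modulo lcm(4, 7) = 28: x ≡ 6 (mod 28).
  Combine with x ≡ 1 (mod 5): since gcd(28, 5) = 1, we get a unique residue mod 140.
    Write x = 6 + 28·t and substitute into x ≡ 1 (mod 5): 28·t ≡ 1 − 6 = -5 (mod 5).
    Reduce coefficients mod 5: 3·t ≡ 0 (mod 5).
    The inverse of 3 mod 5 is 2 (since 3·2 = 6 = 1·5 + 1), so t ≡ 2·0 = 0 ≡ 0 (mod 5).
    Then x = 6 + 28·0 = 6, valid modulo lcm(28, 5) = 140: x ≡ 6 (mod 140).
Verify: 6 mod 4 = 2 ✓, 6 mod 7 = 6 ✓, 6 mod 5 = 1 ✓.

x ≡ 6 (mod 140).


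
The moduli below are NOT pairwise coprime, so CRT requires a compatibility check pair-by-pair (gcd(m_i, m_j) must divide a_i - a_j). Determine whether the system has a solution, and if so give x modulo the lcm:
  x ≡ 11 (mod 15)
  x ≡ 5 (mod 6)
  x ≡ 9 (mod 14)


Moduli 15, 6, 14 are not pairwise coprime, so CRT works modulo lcm(m_i) when all pairwise compatibility conditions hold.
Pairwise compatibility: gcd(m_i, m_j) must divide a_i - a_j for every pair.
Merge one congruence at a time:
  Start: x ≡ 11 (mod 15).
  Combine with x ≡ 5 (mod 6): gcd(15, 6) = 3; 5 - 11 = -6, which IS divisible by 3, so compatible.
    Write x = 11 + 15·t and substitute into x ≡ 5 (mod 6): 15·t ≡ 5 − 11 = -6 (mod 6).
    Divide the congruence (and modulus) by g = 3: 5·t ≡ -2 (mod 2).
    Reduce coefficients mod 2: 1·t ≡ 0 (mod 2).
    So t ≡ 0 (mod 2).
    Then x = 11 + 15·0 = 11, valid modulo lcm(15, 6) = 30: x ≡ 11 (mod 30).
  Combine with x ≡ 9 (mod 14): gcd(30, 14) = 2; 9 - 11 = -2, which IS divisible by 2, so compatible.
    Write x = 11 + 30·t and substitute into x ≡ 9 (mod 14): 30·t ≡ 9 − 11 = -2 (mod 14).
    Divide the congruence (and modulus) by g = 2: 15·t ≡ -1 (mod 7).
    Reduce coefficients mod 7: 1·t ≡ 6 (mod 7).
    So t ≡ 6 (mod 7).
    Then x = 11 + 30·6 = 191, valid modulo lcm(30, 14) = 210: x ≡ 191 (mod 210).
Verify: 191 mod 15 = 11, 191 mod 6 = 5, 191 mod 14 = 9.

x ≡ 191 (mod 210).


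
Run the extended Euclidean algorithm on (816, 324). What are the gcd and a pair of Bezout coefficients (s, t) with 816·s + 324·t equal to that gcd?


Euclidean algorithm on (816, 324) — divide until remainder is 0:
  816 = 2 · 324 + 168
  324 = 1 · 168 + 156
  168 = 1 · 156 + 12
  156 = 13 · 12 + 0
gcd(816, 324) = 12.
Track Bezout coefficients alongside the remainders: start with r₀ = 816 = a·1 + b·0 (s = 1, t = 0) and r₁ = 324 = a·0 + b·1 (s = 0, t = 1); each new remainder r_{k+1} = r_{k-1} − q_k·r_k inherits s_{k+1} = s_{k-1} − q_k·s_k, t_{k+1} = t_{k-1} − q_k·t_k, so r_k = a·s_k + b·t_k at every step:
  q = 2: r = 168, s = 1 − 2·0 = 1, t = 0 − 2·1 = -2  (check: 816·1 + 324·(-2) = 168)
  q = 1: r = 156, s = 0 − 1·1 = -1, t = 1 − 1·(-2) = 3  (check: 816·(-1) + 324·3 = 156)
  q = 1: r = 12, s = 1 − 1·(-1) = 2, t = -2 − 1·3 = -5  (check: 816·2 + 324·(-5) = 12)
The row with r = 12 (the gcd) gives the Bezout coefficients s = 2, t = -5.
Result: 816 · (2) + 324 · (-5) = 12.

gcd(816, 324) = 12; s = 2, t = -5 (check: 816·2 + 324·(-5) = 12).


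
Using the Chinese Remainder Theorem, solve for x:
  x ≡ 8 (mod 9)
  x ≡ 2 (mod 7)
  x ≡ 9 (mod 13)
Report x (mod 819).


Moduli 9, 7, 13 are pairwise coprime; by CRT there is a unique solution modulo M = 9 · 7 · 13 = 819.
Solve pairwise, accumulating the modulus:
  Start with x ≡ 8 (mod 9).
  Combine with x ≡ 2 (mod 7): since gcd(9, 7) = 1, we get a unique residue mod 63.
    Write x = 8 + 9·t and substitute into x ≡ 2 (mod 7): 9·t ≡ 2 − 8 = -6 (mod 7).
    Reduce coefficients mod 7: 2·t ≡ 1 (mod 7).
    The inverse of 2 mod 7 is 4 (since 2·4 = 8 = 1·7 + 1), so t ≡ 4·1 = 4 ≡ 4 (mod 7).
    Then x = 8 + 9·4 = 44, valid modulo lcm(9, 7) = 63: x ≡ 44 (mod 63).
  Combine with x ≡ 9 (mod 13): since gcd(63, 13) = 1, we get a unique residue mod 819.
    Write x = 44 + 63·t and substitute into x ≡ 9 (mod 13): 63·t ≡ 9 − 44 = -35 (mod 13).
    Reduce coefficients mod 13: 11·t ≡ 4 (mod 13).
    The inverse of 11 mod 13 is 6 (since 11·6 = 66 = 5·13 + 1), so t ≡ 6·4 = 24 ≡ 11 (mod 13).
    Then x = 44 + 63·11 = 737, valid modulo lcm(63, 13) = 819: x ≡ 737 (mod 819).
Verify: 737 mod 9 = 8 ✓, 737 mod 7 = 2 ✓, 737 mod 13 = 9 ✓.

x ≡ 737 (mod 819).


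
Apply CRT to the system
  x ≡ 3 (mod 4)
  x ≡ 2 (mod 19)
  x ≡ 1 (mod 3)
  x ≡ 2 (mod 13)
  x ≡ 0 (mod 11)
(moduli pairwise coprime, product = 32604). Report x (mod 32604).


Product of moduli M = 4 · 19 · 3 · 13 · 11 = 32604.
Merge one congruence at a time:
  Start: x ≡ 3 (mod 4).
  Combine with x ≡ 2 (mod 19); new modulus lcm = 76.
    Write x = 3 + 4·t and substitute into x ≡ 2 (mod 19): 4·t ≡ 2 − 3 = -1 (mod 19).
    Reduce coefficients mod 19: 4·t ≡ 18 (mod 19).
    The inverse of 4 mod 19 is 5 (since 4·5 = 20 = 1·19 + 1), so t ≡ 5·18 = 90 ≡ 14 (mod 19).
    Then x = 3 + 4·14 = 59, valid modulo lcm(4, 19) = 76: x ≡ 59 (mod 76).
  Combine with x ≡ 1 (mod 3); new modulus lcm = 228.
    Write x = 59 + 76·t and substitute into x ≡ 1 (mod 3): 76·t ≡ 1 − 59 = -58 (mod 3).
    Reduce coefficients mod 3: 1·t ≡ 2 (mod 3).
    So t ≡ 2 (mod 3).
    Then x = 59 + 76·2 = 211, valid modulo lcm(76, 3) = 228: x ≡ 211 (mod 228).
  Combine with x ≡ 2 (mod 13); new modulus lcm = 2964.
    Write x = 211 + 228·t and substitute into x ≡ 2 (mod 13): 228·t ≡ 2 − 211 = -209 (mod 13).
    Reduce coefficients mod 13: 7·t ≡ 12 (mod 13).
    The inverse of 7 mod 13 is 2 (since 7·2 = 14 = 1·13 + 1), so t ≡ 2·12 = 24 ≡ 11 (mod 13).
    Then x = 211 + 228·11 = 2719, valid modulo lcm(228, 13) = 2964: x ≡ 2719 (mod 2964).
  Combine with x ≡ 0 (mod 11); new modulus lcm = 32604.
    Write x = 2719 + 2964·t and substitute into x ≡ 0 (mod 11): 2964·t ≡ 0 − 2719 = -2719 (mod 11).
    Reduce coefficients mod 11: 5·t ≡ 9 (mod 11).
    The inverse of 5 mod 11 is 9 (since 5·9 = 45 = 4·11 + 1), so t ≡ 9·9 = 81 ≡ 4 (mod 11).
    Then x = 2719 + 2964·4 = 14575, valid modulo lcm(2964, 11) = 32604: x ≡ 14575 (mod 32604).
Verify against each original: 14575 mod 4 = 3, 14575 mod 19 = 2, 14575 mod 3 = 1, 14575 mod 13 = 2, 14575 mod 11 = 0.

x ≡ 14575 (mod 32604).


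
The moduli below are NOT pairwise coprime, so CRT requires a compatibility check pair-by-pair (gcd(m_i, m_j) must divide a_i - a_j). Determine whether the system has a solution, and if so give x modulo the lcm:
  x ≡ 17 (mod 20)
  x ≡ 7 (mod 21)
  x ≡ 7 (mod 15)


Moduli 20, 21, 15 are not pairwise coprime, so CRT works modulo lcm(m_i) when all pairwise compatibility conditions hold.
Pairwise compatibility: gcd(m_i, m_j) must divide a_i - a_j for every pair.
Merge one congruence at a time:
  Start: x ≡ 17 (mod 20).
  Combine with x ≡ 7 (mod 21): gcd(20, 21) = 1; 7 - 17 = -10, which IS divisible by 1, so compatible.
    Write x = 17 + 20·t and substitute into x ≡ 7 (mod 21): 20·t ≡ 7 − 17 = -10 (mod 21).
    Reduce coefficients mod 21: 20·t ≡ 11 (mod 21).
    The inverse of 20 mod 21 is 20 (since 20·20 = 400 = 19·21 + 1), so t ≡ 20·11 = 220 ≡ 10 (mod 21).
    Then x = 17 + 20·10 = 217, valid modulo lcm(20, 21) = 420: x ≡ 217 (mod 420).
  Combine with x ≡ 7 (mod 15): gcd(420, 15) = 15; 7 - 217 = -210, which IS divisible by 15, so compatible.
    Write x = 217 + 420·t and substitute into x ≡ 7 (mod 15): 420·t ≡ 7 − 217 = -210 (mod 15).
    Divide the congruence (and modulus) by g = 15: 28·t ≡ -14 (mod 1).
    Modulo 1 every t works; take t = 0.
    Then x = 217 + 420·0 = 217, valid modulo lcm(420, 15) = 420: x ≡ 217 (mod 420).
Verify: 217 mod 20 = 17, 217 mod 21 = 7, 217 mod 15 = 7.

x ≡ 217 (mod 420).
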